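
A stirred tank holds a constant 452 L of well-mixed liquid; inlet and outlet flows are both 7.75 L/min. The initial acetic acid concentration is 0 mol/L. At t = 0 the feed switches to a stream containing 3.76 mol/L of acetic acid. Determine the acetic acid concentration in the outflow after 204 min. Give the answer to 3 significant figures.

3.65 mol/L

Unsteady species balance (constant V, well mixed): V dC/dt = Q(C_in − C).
Time constant τ = V/Q = 452/7.75 = 58.323 min.
Integrating: C(t) = C_in + (C₀ − C_in) e^(−t/τ).
C(204) = 3.76 + (0 − 3.76)·e^(−204/58.323) = 3.76 + (-3.7600)·0.030264 = 3.6462 mol/L.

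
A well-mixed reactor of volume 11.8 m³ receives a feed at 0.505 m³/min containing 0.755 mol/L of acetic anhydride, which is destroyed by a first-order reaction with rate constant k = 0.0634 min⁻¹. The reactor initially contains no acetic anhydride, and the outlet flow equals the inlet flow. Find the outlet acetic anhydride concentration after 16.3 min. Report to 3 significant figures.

Accumulation = in − out − consumed: V dC/dt = Q C_in − Q C − k V C.
This is linear with rate a = Q/V + k = 0.10620 min⁻¹.
C_ss = Q C_in/(Q + kV) = 0.30426 mol/L; C(t) = C_ss + (C₀ − C_ss) e^(−a t).
C(16.3) = 0.30426 + (-0.30426)·e^(−0.10620·16.3) = 0.30426 + (-0.30426)·0.17711 = 0.25037 mol/L.

0.250 mol/L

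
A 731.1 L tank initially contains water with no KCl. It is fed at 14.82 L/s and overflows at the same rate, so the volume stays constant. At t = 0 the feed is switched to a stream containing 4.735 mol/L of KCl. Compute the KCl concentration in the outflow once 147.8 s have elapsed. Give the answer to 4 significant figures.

Unsteady species balance (constant V, well mixed): V dC/dt = Q(C_in − C).
Time constant τ = V/Q = 731.1/14.82 = 49.3320 s.
This is linear first-order; C(t) = C_in + (C₀ − C_in) e^(−t/τ).
C(147.8) = 4.735 + (0 − 4.735)·e^(−147.8/49.3320) = 4.735 + (-4.73500)·0.0499852 = 4.49832 mol/L.

4.498 mol/L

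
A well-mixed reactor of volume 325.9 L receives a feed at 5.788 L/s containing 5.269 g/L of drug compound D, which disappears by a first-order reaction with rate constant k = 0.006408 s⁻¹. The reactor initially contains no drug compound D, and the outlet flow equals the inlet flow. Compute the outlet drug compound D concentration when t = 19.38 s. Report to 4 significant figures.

Species balance: V dC/dt = Q C_in − Q C − k V C.
dC/dt = (Q/V) C_in − (Q/V + k) C; effective rate a = Q/V + k = 0.0177600 + 0.006408 = 0.0241680 s⁻¹.
C_ss = Q C_in/(Q + kV) = 3.87196 g/L; C(t) = C_ss + (C₀ − C_ss) e^(−a t).
C(19.38) = 3.87196 + (-3.87196)·e^(−0.0241680·19.38) = 3.87196 + (-3.87196)·0.626018 = 1.44804 g/L.

1.448 g/L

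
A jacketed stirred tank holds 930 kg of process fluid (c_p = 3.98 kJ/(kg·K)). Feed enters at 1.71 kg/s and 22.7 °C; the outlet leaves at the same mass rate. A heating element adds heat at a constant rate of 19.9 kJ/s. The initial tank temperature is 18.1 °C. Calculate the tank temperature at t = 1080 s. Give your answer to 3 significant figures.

M c_p dT/dt = ṁ c_p (T_in − T) + Q̇.
Rearrange: dT/dt = (T_ss − T)/τ with τ = M/ṁ = 543.86 s and T_ss = T_in + Q̇/(ṁ c_p) = 25.624 °C.
Solution: T(t) = T_ss + (T₀ − T_ss) e^(−t/τ).
T(1080) = 25.624 + (-7.5240)·e^(−1080/543.86) = 25.624 + (-7.5240)·0.13727 = 24.591 °C.

24.6 °C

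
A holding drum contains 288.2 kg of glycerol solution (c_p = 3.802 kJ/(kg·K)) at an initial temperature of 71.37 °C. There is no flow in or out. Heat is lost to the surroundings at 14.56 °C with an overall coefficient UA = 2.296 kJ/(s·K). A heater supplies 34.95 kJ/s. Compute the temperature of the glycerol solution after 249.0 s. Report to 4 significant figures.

M c_p dT/dt = −UA(T − T_amb) + Q̇.
dT/dt = (T_ss − T)/τ with T_ss = T_amb + Q̇/UA = 14.56 + 34.95/2.296 = 29.7821 °C, τ = M c_p/UA = 288.2·3.802/2.296 = 477.237 s.
This is linear first-order; T(t) = T_ss + (T₀ − T_ss) e^(−t/τ).
T(249.0) = 29.7821 + (41.5879)·0.593479 = 54.4637 °C.

54.46 °C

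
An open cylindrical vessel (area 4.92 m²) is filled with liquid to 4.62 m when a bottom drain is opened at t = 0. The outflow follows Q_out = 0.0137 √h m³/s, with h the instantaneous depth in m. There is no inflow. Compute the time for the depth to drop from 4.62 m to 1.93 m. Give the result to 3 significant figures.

With no inflow, A dh/dt = −0.0137 √h.
∫ h^(−1/2) dh = −(0.0137/A) ∫ dt, giving 2√h = 2√h₀ − (0.0137/A) t.
t = 2A(√h₀ − √h)/0.0137 = 2·4.92·(√4.62 − √1.93)/0.0137
  = 9.8400 × (2.1494 − 1.3892) / 0.0137 = 545.99 s.

546 s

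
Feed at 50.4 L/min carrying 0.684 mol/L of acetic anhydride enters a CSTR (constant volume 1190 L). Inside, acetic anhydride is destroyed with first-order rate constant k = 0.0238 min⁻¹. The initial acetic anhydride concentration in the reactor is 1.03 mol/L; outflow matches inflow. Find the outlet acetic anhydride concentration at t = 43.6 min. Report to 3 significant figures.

Species balance: V dC/dt = Q C_in − Q C − k V C.
This is linear with rate a = Q/V + k = 0.066153 min⁻¹.
C_ss = Q C_in/(Q + kV) = 0.43792 mol/L; C(t) = C_ss + (C₀ − C_ss) e^(−a t).
C(43.6) = 0.43792 + (0.59208)·e^(−0.066153·43.6) = 0.43792 + (0.59208)·0.055896 = 0.47101 mol/L.

0.471 mol/L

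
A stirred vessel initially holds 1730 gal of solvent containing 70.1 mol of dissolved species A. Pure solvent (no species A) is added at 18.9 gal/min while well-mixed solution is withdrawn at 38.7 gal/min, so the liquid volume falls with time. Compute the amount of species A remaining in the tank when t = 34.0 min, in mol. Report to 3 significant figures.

26.8 mol

Let m(t) be the amount of species A. Volume: V(t) = V₀ + (Q_in − Q_out) t = 1730 − 19.800 t; V(34.0) = 1056.8 gal.
Solute balance: dm/dt = 0 − Q_out C = −Q_out m/V(t).
dm/m = −Q_out dt/(V₀ − 19.800 t); integrating gives ln(m/m₀) = −(Q_out/(Q_in−Q_out)) ln(V/V₀).
m = m₀ (V₀/V)^(Q_out/(Q_in−Q_out)) = 70.1 × (1730/1056.8)^(-1.9545) = 26.751 mol.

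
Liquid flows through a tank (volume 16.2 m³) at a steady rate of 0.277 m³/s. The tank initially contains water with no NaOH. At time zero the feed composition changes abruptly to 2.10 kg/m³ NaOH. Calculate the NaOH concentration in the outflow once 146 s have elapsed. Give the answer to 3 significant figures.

1.93 kg/m³

Accumulation = in − out for the solute gives V dC/dt = Q(C_in − C).
Time constant τ = V/Q = 16.2/0.277 = 58.484 s.
Solution: C(t) = C_in + (C₀ − C_in) e^(−t/τ).
C(146) = 2.10 + (0 − 2.10)·e^(−146/58.484) = 2.10 + (-2.1000)·0.082379 = 1.9270 kg/m³.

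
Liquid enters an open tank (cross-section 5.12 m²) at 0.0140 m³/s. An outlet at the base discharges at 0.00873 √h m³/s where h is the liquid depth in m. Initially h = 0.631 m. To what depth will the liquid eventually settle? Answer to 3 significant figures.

2.57 m

A dh/dt = Q_in − 0.00873 √h. Steady state requires inflow = outflow:
Q_in = 0.00873 √h_ss ⇒ √h_ss = 0.0140/0.00873 = 1.6037.
h_ss = 1.6037² = 2.5717 m. (Since h₀ = 0.631 m < h_ss, the level will rise toward this value.)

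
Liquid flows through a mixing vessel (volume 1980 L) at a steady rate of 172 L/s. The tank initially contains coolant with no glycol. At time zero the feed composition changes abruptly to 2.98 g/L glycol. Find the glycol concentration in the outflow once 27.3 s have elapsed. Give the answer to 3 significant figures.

Species balance on the tank: V dC/dt = Q(C_in − C).
Time constant τ = V/Q = 1980/172 = 11.512 s.
Solution: C(t) = C_in + (C₀ − C_in) e^(−t/τ).
C(27.3) = 2.98 + (0 − 2.98)·e^(−27.3/11.512) = 2.98 + (-2.9800)·0.093339 = 2.7018 g/L.

2.70 g/L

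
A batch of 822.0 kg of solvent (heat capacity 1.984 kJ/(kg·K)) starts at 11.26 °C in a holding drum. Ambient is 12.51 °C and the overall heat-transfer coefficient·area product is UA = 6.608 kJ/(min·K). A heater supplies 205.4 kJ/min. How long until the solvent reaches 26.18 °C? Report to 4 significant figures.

Lumped-capacitance energy balance: M c_p dT/dt = UA(T_amb − T) + Q̇.
τ = M c_p/UA = 246.799 min; T_ss = T_amb + Q̇/UA = 12.51 + 205.4/6.608 = 43.5935 °C.
T(t) = T_ss + (T₀ − T_ss)e^(−t/τ); set T = 26.18:
t = −τ ln[(T − T_ss)/(T₀ − T_ss)] = −246.799 · ln(0.538560) = 152.733 min.

152.7 min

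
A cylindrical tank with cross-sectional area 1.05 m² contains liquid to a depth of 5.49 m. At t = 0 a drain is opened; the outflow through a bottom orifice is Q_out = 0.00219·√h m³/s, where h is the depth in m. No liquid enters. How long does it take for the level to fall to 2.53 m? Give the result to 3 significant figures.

A dh/dt = −Q_out = −0.00219 √h.
This is separable: 2 d(√h)/dt = −0.00219/A, so √h = √h₀ − (0.00219/(2A)) t.
t = 2A(√h₀ − √h)/0.00219 = 2·1.05·(√5.49 − √2.53)/0.00219
  = 2.1000 × (2.3431 − 1.5906) / 0.00219 = 721.55 s.

722 s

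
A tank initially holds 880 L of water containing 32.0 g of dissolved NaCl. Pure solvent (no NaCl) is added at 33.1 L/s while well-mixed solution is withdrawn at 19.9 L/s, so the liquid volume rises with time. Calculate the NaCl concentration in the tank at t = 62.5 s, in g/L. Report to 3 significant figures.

Let m(t) be the amount of NaCl. Volume: V(t) = V₀ + (Q_in − Q_out) t = 880 + 13.200 t; V(62.5) = 1705.0 L.
Species balance (pure solvent in): dm/dt = −Q_out · m/V(t).
Separate: dm/m = −Q_out dt/V(t) ⇒ ln(m/m₀) = −(Q_out/(Q_in−Q_out)) ln(V/V₀).
m = m₀ (V₀/V)^(Q_out/(Q_in−Q_out)) = 32.0 × (880/1705.0)^(1.5076) = 11.806 g.
C = m/V = 11.806/1705.0 = 0.0069245 g/L.

0.00692 g/L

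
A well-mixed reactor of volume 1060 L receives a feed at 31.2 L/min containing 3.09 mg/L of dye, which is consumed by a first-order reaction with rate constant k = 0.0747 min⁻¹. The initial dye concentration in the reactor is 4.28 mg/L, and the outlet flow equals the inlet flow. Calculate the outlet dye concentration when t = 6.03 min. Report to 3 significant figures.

2.69 mg/L

V dC/dt = Q(C_in − C) − k V C.
This is linear with rate a = Q/V + k = 0.10413 min⁻¹.
C_ss = Q C_in/(Q + kV) = 0.87340 mg/L; C(t) = C_ss + (C₀ − C_ss) e^(−a t).
C(6.03) = 0.87340 + (3.4066)·e^(−0.10413·6.03) = 0.87340 + (3.4066)·0.53370 = 2.6915 mg/L.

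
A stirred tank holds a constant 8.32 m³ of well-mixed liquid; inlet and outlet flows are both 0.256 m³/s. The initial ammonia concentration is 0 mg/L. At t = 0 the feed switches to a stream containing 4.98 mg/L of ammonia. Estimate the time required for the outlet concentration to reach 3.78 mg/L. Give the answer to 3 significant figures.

Species balance: V dC/dt = Q(C_in − C) ⇒ τ = V/Q = 32.500 s.
C(t) = C_in + (C₀ − C_in) e^(−t/τ). Set C = 3.78 and solve for t:
e^(−t/τ) = (C − C_in)/(C₀ − C_in) = (3.78 − 4.98)/(0 − 4.98) = 0.24096
t = −τ ln(…) = 32.500 × 1.4231 = 46.251 s.

46.3 s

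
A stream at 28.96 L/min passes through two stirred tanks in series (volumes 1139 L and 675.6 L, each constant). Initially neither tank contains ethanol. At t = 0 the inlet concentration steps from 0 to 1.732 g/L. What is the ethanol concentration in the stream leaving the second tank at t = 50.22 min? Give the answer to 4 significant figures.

0.8380 g/L

Each tank obeys Vᵢ dCᵢ/dt = Q(Cᵢ₋₁ − Cᵢ), so τᵢ = Vᵢ/Q.
τ₁ = 1139/28.96 = 39.3301 min; τ₂ = 675.6/28.96 = 23.3287 min.
Solving the cascade with C₁(0)=C₂(0)=0 gives C₂(t) = C_in[1 − (τ₁ e^(−t/τ₁) − τ₂ e^(−t/τ₂))/(τ₁ − τ₂)].
At t = 50.22: e^(−t/τ₁) = 0.278905, e^(−t/τ₂) = 0.116169.
C₂ = 1.732·[1 − (39.3301·0.278905 − 23.3287·0.116169)/(16.0014)] = 1.732·0.483839 = 0.838009 g/L.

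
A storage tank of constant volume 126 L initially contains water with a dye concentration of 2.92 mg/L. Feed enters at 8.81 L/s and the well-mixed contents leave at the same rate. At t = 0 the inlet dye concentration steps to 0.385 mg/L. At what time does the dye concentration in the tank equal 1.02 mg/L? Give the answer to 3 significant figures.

Species balance on the tank: V dC/dt = Q(C_in − C), so τ = V/Q = 14.302 s.
C(t) = C_in + (C₀ − C_in) e^(−t/τ). Set C = 1.02 and solve for t:
e^(−t/τ) = (C − C_in)/(C₀ − C_in) = (1.02 − 0.385)/(2.92 − 0.385) = 0.25049
t = −τ ln(…) = 14.302 × 1.3843 = 19.799 s.

19.8 s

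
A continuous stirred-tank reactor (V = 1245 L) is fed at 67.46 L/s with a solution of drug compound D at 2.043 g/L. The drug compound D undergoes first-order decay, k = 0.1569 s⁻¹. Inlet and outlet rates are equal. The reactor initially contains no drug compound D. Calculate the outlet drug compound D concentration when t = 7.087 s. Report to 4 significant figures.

Species balance: V dC/dt = Q C_in − Q C − k V C.
This is linear with rate a = Q/V + k = 0.211085 s⁻¹.
C_ss = Q C_in/(Q + kV) = 0.524431 g/L; C(t) = C_ss + (C₀ − C_ss) e^(−a t).
C(7.087) = 0.524431 + (-0.524431)·e^(−0.211085·7.087) = 0.524431 + (-0.524431)·0.224034 = 0.406941 g/L.

0.4069 g/L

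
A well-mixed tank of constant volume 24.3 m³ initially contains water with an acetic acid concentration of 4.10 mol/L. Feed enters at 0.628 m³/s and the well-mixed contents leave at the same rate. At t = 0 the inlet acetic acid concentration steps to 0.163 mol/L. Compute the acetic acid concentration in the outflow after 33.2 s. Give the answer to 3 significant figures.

1.83 mol/L

Transient balance on the dissolved component: V dC/dt = Q(C_in − C).
So dC/dt = (C_in − C)/τ with τ = V/Q = 24.3/0.628 = 38.694 s.
Solution: C(t) = C_in + (C₀ − C_in) e^(−t/τ).
C(33.2) = 0.163 + (4.10 − 0.163)·e^(−33.2/38.694) = 0.163 + (3.9370)·0.42401 = 1.8323 mol/L.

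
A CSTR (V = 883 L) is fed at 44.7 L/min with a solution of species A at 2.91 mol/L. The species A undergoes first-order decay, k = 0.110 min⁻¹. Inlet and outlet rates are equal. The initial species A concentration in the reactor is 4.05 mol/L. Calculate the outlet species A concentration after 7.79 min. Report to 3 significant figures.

1.81 mol/L

Accumulation = in − out − consumed: V dC/dt = Q C_in − Q C − k V C.
This is linear with rate a = Q/V + k = 0.16062 min⁻¹.
C_ss = Q C_in/(Q + kV) = 0.91713 mol/L; C(t) = C_ss + (C₀ − C_ss) e^(−a t).
C(7.79) = 0.91713 + (3.1329)·e^(−0.16062·7.79) = 0.91713 + (3.1329)·0.28615 = 1.8136 mol/L.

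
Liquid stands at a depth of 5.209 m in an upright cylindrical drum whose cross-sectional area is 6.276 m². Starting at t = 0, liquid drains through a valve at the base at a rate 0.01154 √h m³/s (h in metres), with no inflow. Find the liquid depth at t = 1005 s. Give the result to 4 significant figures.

1.845 m

Volume balance on the tank: A dh/dt = −0.01154 √h.
This is separable: 2 d(√h)/dt = −0.01154/A, so √h = √h₀ − (0.01154/(2A)) t.
√h = √5.209 − 0.01154·1005/(2·6.276) = 2.28232 − 0.923972 = 1.35835.
h = 1.35835² = 1.84512 m.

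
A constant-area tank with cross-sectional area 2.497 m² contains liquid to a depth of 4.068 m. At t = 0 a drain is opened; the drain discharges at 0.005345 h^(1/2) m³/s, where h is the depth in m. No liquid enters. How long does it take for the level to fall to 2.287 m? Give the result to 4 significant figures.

Unsteady balance on liquid volume: A dh/dt = −0.005345 √h.
This is separable: 2 d(√h)/dt = −0.005345/A, so √h = √h₀ − (0.005345/(2A)) t.
t = 2A(√h₀ − √h)/0.005345 = 2·2.497·(√4.068 − √2.287)/0.005345
  = 4.99400 × (2.01693 − 1.51228) / 0.005345 = 471.506 s.

471.5 s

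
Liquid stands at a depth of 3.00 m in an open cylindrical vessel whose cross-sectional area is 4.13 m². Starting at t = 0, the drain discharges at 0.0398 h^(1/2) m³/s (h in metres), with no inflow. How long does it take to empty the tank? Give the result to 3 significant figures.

With no inflow, A dh/dt = −0.0398 √h.
Separate and integrate: 2(√h − √h₀) = −(0.0398/A) t.
Set h = 0: 2√h₀ = (0.0398/A) t_empty ⇒ t_empty = 2A√h₀/0.0398.
t_empty = 2·4.13·√3.00/0.0398 = 8.2600·1.7321/0.0398 = 359.47 s.

359 s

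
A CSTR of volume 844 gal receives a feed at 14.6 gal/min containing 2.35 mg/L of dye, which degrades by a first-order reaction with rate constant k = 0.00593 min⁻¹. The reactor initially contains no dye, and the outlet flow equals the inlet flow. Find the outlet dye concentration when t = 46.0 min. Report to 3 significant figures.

Species balance: V dC/dt = Q C_in − Q C − k V C.
dC/dt = (Q/V) C_in − (Q/V + k) C; effective rate a = Q/V + k = 0.017299 + 0.00593 = 0.023229 min⁻¹.
C_ss = Q C_in/(Q + kV) = 1.7501 mg/L; C(t) = C_ss + (C₀ − C_ss) e^(−a t).
C(46.0) = 1.7501 + (-1.7501)·e^(−0.023229·46.0) = 1.7501 + (-1.7501)·0.34352 = 1.1489 mg/L.

1.15 mg/L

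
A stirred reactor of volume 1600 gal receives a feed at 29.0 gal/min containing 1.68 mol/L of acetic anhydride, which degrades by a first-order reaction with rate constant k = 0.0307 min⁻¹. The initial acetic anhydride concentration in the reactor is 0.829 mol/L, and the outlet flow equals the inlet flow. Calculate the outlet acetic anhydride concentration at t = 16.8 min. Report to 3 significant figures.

Accumulation = in − out − consumed: V dC/dt = Q C_in − Q C − k V C.
dC/dt = (Q/V) C_in − (Q/V + k) C; effective rate a = Q/V + k = 0.018125 + 0.0307 = 0.048825 min⁻¹.
C_ss = Q C_in/(Q + kV) = 0.62366 mol/L; C(t) = C_ss + (C₀ − C_ss) e^(−a t).
C(16.8) = 0.62366 + (0.20534)·e^(−0.048825·16.8) = 0.62366 + (0.20534)·0.44032 = 0.71407 mol/L.

0.714 mol/L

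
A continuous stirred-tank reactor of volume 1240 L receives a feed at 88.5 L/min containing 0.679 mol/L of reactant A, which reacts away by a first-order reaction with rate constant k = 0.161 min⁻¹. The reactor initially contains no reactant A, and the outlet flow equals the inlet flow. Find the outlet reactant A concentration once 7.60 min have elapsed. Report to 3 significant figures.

V dC/dt = Q(C_in − C) − k V C.
This is linear with rate a = Q/V + k = 0.23237 min⁻¹.
C_ss = Q C_in/(Q + kV) = 0.20855 mol/L; C(t) = C_ss + (C₀ − C_ss) e^(−a t).
C(7.60) = 0.20855 + (-0.20855)·e^(−0.23237·7.60) = 0.20855 + (-0.20855)·0.17101 = 0.17289 mol/L.

0.173 mol/L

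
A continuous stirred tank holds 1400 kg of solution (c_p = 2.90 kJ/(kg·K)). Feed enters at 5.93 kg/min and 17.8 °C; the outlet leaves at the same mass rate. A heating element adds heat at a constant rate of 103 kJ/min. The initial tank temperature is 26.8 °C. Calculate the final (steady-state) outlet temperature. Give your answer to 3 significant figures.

23.8 °C

M c_p dT/dt = ṁ c_p (T_in − T) + Q̇.
At steady state dT/dt = 0 ⇒ T_ss = T_in + Q̇/(ṁ c_p) = 17.8 + 103/(5.93·2.90) = 23.789 °C.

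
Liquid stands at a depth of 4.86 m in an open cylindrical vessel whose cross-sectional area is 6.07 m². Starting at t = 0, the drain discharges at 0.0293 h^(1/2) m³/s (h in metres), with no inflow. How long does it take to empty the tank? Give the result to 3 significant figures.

913 s

With no inflow, A dh/dt = −0.0293 √h.
Separate and integrate: 2(√h − √h₀) = −(0.0293/A) t.
Set h = 0: 2√h₀ = (0.0293/A) t_empty ⇒ t_empty = 2A√h₀/0.0293.
t_empty = 2·6.07·√4.86/0.0293 = 12.140·2.2045/0.0293 = 913.42 s.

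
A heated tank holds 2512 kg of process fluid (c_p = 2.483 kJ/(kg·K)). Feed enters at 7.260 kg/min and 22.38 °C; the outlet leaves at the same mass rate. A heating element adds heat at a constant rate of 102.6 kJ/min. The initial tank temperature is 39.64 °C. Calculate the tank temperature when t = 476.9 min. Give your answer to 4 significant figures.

M c_p dT/dt = ṁ c_p (T_in − T) + Q̇.
Rearrange: dT/dt = (T_ss − T)/τ with τ = M/ṁ = 346.006 min and T_ss = T_in + Q̇/(ṁ c_p) = 28.0716 °C.
Integrating: T(t) = T_ss + (T₀ − T_ss) e^(−t/τ).
T(476.9) = 28.0716 + (11.5684)·e^(−476.9/346.006) = 28.0716 + (11.5684)·0.252006 = 30.9869 °C.

30.99 °C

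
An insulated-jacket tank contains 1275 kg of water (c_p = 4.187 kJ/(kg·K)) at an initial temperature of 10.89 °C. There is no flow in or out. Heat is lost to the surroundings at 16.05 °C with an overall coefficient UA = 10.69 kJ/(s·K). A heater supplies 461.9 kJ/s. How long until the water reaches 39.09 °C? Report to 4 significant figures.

436.8 s

M c_p dT/dt = −UA(T − T_amb) + Q̇.
τ = M c_p/UA = 499.385 s; T_ss = T_amb + Q̇/UA = 16.05 + 461.9/10.69 = 59.2586 °C.
T(t) = T_ss + (T₀ − T_ss)e^(−t/τ); set T = 39.09:
t = −τ ln[(T − T_ss)/(T₀ − T_ss)] = −499.385 · ln(0.416977) = 436.824 s.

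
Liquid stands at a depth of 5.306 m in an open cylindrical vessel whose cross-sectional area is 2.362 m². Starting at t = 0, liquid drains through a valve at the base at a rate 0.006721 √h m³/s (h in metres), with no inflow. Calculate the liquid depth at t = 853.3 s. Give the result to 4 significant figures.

1.187 m

With no inflow, A dh/dt = −0.006721 √h.
This is separable: 2 d(√h)/dt = −0.006721/A, so √h = √h₀ − (0.006721/(2A)) t.
√h = √5.306 − 0.006721·853.3/(2·2.362) = 2.30348 − 1.21402 = 1.08946.
h = 1.08946² = 1.18691 m.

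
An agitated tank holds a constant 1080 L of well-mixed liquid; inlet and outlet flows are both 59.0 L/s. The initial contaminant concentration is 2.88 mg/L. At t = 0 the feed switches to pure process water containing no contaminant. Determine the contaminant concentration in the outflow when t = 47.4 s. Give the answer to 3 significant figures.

0.216 mg/L

Accumulation = in − out for the solute gives V dC/dt = Q(C_in − C).
Time constant τ = V/Q = 1080/59.0 = 18.305 s.
Integrating: C(t) = C_in + (C₀ − C_in) e^(−t/τ).
C(47.4) = 0 + (2.88 − 0)·e^(−47.4/18.305) = 0 + (2.8800)·0.075062 = 0.21618 mg/L.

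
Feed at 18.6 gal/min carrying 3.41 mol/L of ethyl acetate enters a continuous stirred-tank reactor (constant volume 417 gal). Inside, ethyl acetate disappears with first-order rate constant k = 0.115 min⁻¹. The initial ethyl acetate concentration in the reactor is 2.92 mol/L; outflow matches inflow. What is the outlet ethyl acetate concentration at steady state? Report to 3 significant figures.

Accumulation = in − out − consumed: V dC/dt = Q C_in − Q C − k V C.
Steady state (dC/dt = 0): C_ss = Q C_in/(Q + kV) = C_in/(1 + kV/Q).
C_ss = 18.6·3.41/(18.6 + 0.115·417) = 63.426/66.555 = 0.95299 mol/L.

0.953 mol/L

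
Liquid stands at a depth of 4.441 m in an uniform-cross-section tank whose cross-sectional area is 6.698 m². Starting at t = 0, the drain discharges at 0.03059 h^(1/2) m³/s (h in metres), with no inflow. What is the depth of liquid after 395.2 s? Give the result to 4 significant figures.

A dh/dt = −Q_out = −0.03059 √h.
∫ h^(−1/2) dh = −(0.03059/A) ∫ dt, giving 2√h = 2√h₀ − (0.03059/A) t.
√h = √4.441 − 0.03059·395.2/(2·6.698) = 2.10737 − 0.902446 = 1.20492.
h = 1.20492² = 1.45184 m.

1.452 m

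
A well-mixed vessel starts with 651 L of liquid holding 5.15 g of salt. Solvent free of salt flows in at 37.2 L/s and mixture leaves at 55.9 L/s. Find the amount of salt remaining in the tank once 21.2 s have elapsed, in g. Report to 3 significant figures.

0.311 g

Total volume: dV/dt = Q_in − Q_out = -18.700 L/s, so V(t) = 651 − 18.700 t and V(21.2) = 254.56 L.
No salt enters, so dm/dt = −Q_out · (m/V).
dm/m = −Q_out dt/(V₀ − 18.700 t); integrating gives ln(m/m₀) = −(Q_out/(Q_in−Q_out)) ln(V/V₀).
m = m₀ (V₀/V)^(Q_out/(Q_in−Q_out)) = 5.15 × (651/254.56)^(-2.9893) = 0.31103 g.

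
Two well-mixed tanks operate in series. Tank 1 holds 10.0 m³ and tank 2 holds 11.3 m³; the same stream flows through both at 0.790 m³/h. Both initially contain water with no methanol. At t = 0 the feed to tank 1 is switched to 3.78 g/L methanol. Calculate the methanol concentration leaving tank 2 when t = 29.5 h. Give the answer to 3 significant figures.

Time constants: τᵢ = Vᵢ/Q for each well-mixed tank.
τ₁ = 10.0/0.790 = 12.658 h; τ₂ = 11.3/0.790 = 14.304 h.
Tank 1: C₁ = C_in(1 − e^(−t/τ₁)). Tank 2 (τ₁ ≠ τ₂): C₂ = C_in[1 − (τ₁ e^(−t/τ₁) − τ₂ e^(−t/τ₂))/(τ₁ − τ₂)].
At t = 29.5: e^(−t/τ₁) = 0.097247, e^(−t/τ₂) = 0.12715.
C₂ = 3.78·[1 − (12.658·0.097247 − 14.304·0.12715)/(-1.6456)] = 3.78·0.64283 = 2.4299 g/L.

2.43 g/L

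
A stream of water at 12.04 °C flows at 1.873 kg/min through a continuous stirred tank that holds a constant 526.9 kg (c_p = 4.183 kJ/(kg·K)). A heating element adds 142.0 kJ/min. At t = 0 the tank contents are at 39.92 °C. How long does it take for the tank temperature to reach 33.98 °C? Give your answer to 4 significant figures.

First-law balance (no shaft work): M c_p dT/dt = ṁ c_p (T_in − T) + 142.0.
τ = M/ṁ = 281.313 min; T_ss = T_in + Q̇/(ṁ c_p) = 30.1644 °C.
T(t) = T_ss + (T₀ − T_ss) e^(−t/τ). Set T = 33.98:
e^(−t/τ) = (33.98 − 30.1644)/(39.92 − 30.1644) = 0.391121
t = −281.313 · ln(0.391121) = 264.079 min.

264.1 min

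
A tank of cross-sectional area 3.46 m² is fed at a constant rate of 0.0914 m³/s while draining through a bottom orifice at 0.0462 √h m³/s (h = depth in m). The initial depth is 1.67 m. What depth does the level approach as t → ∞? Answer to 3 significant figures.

3.91 m

Level balance: A dh/dt = 0.0914 − 0.0462 √h. Setting dh/dt = 0:
Q_in = 0.0462 √h_ss ⇒ √h_ss = 0.0914/0.0462 = 1.9784.
h_ss = 1.9784² = 3.9139 m. (Since h₀ = 1.67 m < h_ss, the level will rise toward this value.)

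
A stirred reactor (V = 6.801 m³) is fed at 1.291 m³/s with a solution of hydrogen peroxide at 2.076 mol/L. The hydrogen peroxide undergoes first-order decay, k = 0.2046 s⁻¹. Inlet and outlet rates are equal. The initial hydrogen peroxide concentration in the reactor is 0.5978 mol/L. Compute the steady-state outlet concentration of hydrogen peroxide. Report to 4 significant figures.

Species balance: V dC/dt = Q C_in − Q C − k V C.
Steady state (dC/dt = 0): C_ss = Q C_in/(Q + kV) = C_in/(1 + kV/Q).
C_ss = 1.291·2.076/(1.291 + 0.2046·6.801) = 2.68012/2.68248 = 0.999117 mol/L.

0.9991 mol/L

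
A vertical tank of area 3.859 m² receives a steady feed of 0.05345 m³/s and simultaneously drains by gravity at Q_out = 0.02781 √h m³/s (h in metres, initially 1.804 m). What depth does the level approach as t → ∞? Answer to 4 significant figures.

Accumulation of liquid (constant cross-section A): A dh/dt = Q_in − 0.02781 √h. At steady state dh/dt = 0:
Q_in = 0.02781 √h_ss ⇒ √h_ss = 0.05345/0.02781 = 1.92197.
h_ss = 1.92197² = 3.69397 m. (Since h₀ = 1.804 m < h_ss, the level will rise toward this value.)

3.694 m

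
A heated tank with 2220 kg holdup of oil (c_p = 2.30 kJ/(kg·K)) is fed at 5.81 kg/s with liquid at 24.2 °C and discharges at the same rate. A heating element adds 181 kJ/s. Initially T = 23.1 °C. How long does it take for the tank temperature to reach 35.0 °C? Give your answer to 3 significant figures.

640 s

First-law balance (no shaft work): M c_p dT/dt = ṁ c_p (T_in − T) + 181.
τ = M/ṁ = 382.10 s; T_ss = T_in + Q̇/(ṁ c_p) = 37.745 °C.
T(t) = T_ss + (T₀ − T_ss) e^(−t/τ). Set T = 35.0:
e^(−t/τ) = (35.0 − 37.745)/(23.1 − 37.745) = 0.18743
t = −382.10 · ln(0.18743) = 639.77 s.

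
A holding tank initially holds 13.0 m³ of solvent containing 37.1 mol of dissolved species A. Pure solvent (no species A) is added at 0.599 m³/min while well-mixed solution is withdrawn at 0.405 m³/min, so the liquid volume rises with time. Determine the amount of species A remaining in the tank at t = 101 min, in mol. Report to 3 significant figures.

Let m(t) be the amount of species A. Volume: V(t) = V₀ + (Q_in − Q_out) t = 13.0 + 0.19400 t; V(101) = 32.594 m³.
No species A enters, so dm/dt = −Q_out · (m/V).
dm/m = −Q_out dt/(V₀ + 0.19400 t); integrating gives ln(m/m₀) = −(Q_out/(Q_in−Q_out)) ln(V/V₀).
m = m₀ (V₀/V)^(Q_out/(Q_in−Q_out)) = 37.1 × (13.0/32.594)^(2.0876) = 5.4451 mol.

5.45 mol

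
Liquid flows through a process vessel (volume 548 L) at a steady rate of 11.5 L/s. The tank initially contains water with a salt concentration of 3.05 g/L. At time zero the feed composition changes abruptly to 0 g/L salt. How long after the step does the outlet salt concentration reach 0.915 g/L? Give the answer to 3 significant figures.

Transient balance on the dissolved component: V dC/dt = Q(C_in − C), so τ = V/Q = 47.652 s.
C(t) = C_in + (C₀ − C_in) e^(−t/τ). Set C = 0.915 and solve for t:
e^(−t/τ) = (C − C_in)/(C₀ − C_in) = (0.915 − 0)/(3.05 − 0) = 0.30000
t = −τ ln(…) = 47.652 × 1.2040 = 57.372 s.

57.4 s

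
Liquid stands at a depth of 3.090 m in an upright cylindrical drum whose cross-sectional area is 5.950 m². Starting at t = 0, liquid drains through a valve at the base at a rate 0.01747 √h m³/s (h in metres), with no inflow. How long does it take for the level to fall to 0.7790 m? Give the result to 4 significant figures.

A dh/dt = −Q_out = −0.01747 √h.
Separate and integrate: 2(√h − √h₀) = −(0.01747/A) t.
t = 2A(√h₀ − √h)/0.01747 = 2·5.950·(√3.090 − √0.7790)/0.01747
  = 11.9000 × (1.75784 − 0.882610) / 0.01747 = 596.178 s.

596.2 s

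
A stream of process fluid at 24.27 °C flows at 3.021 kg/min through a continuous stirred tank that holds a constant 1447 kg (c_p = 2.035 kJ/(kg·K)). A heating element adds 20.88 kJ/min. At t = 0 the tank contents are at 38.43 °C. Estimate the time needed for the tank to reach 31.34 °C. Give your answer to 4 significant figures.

514.9 min

M c_p dT/dt = ṁ c_p (T_in − T) + Q̇.
τ = M/ṁ = 478.980 min; T_ss = T_in + Q̇/(ṁ c_p) = 27.6664 °C.
T(t) = T_ss + (T₀ − T_ss) e^(−t/τ). Set T = 31.34:
e^(−t/τ) = (31.34 − 27.6664)/(38.43 − 27.6664) = 0.341300
t = −478.980 · ln(0.341300) = 514.901 min.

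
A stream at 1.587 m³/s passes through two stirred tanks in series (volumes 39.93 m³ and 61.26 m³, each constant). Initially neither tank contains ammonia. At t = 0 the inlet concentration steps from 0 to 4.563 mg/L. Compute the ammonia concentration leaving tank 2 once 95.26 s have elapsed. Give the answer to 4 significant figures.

Each tank obeys Vᵢ dCᵢ/dt = Q(Cᵢ₋₁ − Cᵢ), so τᵢ = Vᵢ/Q.
τ₁ = 39.93/1.587 = 25.1607 s; τ₂ = 61.26/1.587 = 38.6011 s.
Solving the cascade with C₁(0)=C₂(0)=0 gives C₂(t) = C_in[1 − (τ₁ e^(−t/τ₁) − τ₂ e^(−t/τ₂))/(τ₁ − τ₂)].
At t = 95.26: e^(−t/τ₁) = 0.0226847, e^(−t/τ₂) = 0.0847709.
C₂ = 4.563·[1 − (25.1607·0.0226847 − 38.6011·0.0847709)/(-13.4405)] = 4.563·0.799003 = 3.64585 mg/L.

3.646 mg/L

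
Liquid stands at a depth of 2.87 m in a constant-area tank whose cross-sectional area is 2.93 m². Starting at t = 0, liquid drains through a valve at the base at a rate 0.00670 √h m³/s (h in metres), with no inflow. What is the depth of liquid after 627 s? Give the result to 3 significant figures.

0.955 m

A dh/dt = −Q_out = −0.00670 √h.
∫ h^(−1/2) dh = −(0.00670/A) ∫ dt, giving 2√h = 2√h₀ − (0.00670/A) t.
√h = √2.87 − 0.00670·627/(2·2.93) = 1.6941 − 0.71688 = 0.97723.
h = 0.97723² = 0.95498 m.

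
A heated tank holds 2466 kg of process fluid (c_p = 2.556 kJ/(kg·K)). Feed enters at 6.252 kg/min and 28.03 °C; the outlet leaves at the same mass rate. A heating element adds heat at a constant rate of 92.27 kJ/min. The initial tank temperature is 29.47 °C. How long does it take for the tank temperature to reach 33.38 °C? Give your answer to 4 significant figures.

Unsteady energy balance on the tank contents: M c_p dT/dt = ṁ c_p (T_in − T) + 92.27.
τ = M/ṁ = 394.434 min; T_ss = T_in + Q̇/(ṁ c_p) = 33.8041 °C.
T(t) = T_ss + (T₀ − T_ss) e^(−t/τ). Set T = 33.38:
e^(−t/τ) = (33.38 − 33.8041)/(29.47 − 33.8041) = 0.0978420
t = −394.434 · ln(0.0978420) = 916.823 min.

916.8 min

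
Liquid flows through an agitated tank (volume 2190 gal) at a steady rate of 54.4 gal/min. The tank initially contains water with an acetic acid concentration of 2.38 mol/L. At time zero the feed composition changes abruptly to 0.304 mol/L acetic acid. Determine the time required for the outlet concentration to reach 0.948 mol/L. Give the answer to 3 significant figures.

47.1 min

Species balance: V dC/dt = Q(C_in − C) ⇒ τ = V/Q = 40.257 min.
C(t) = C_in + (C₀ − C_in) e^(−t/τ). Set C = 0.948 and solve for t:
e^(−t/τ) = (C − C_in)/(C₀ − C_in) = (0.948 − 0.304)/(2.38 − 0.304) = 0.31021
t = −τ ln(…) = 40.257 × 1.1705 = 47.121 min.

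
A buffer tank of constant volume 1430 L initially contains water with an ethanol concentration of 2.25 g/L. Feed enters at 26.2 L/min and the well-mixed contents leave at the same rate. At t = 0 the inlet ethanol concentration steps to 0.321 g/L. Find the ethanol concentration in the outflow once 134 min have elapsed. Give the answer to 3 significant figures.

Accumulation = in − out for the solute gives V dC/dt = Q(C_in − C).
Time constant τ = V/Q = 1430/26.2 = 54.580 min.
Solution: C(t) = C_in + (C₀ − C_in) e^(−t/τ).
C(134) = 0.321 + (2.25 − 0.321)·e^(−134/54.580) = 0.321 + (1.9290)·0.085854 = 0.48661 g/L.

0.487 g/L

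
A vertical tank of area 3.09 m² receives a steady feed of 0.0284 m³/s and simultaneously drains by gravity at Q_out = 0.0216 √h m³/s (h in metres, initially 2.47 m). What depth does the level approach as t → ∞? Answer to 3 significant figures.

Mass balance (ρ constant): A dh/dt = Q_in − 0.0216 √h. At steady state dh/dt = 0:
Q_in = 0.0216 √h_ss ⇒ √h_ss = 0.0284/0.0216 = 1.3148.
h_ss = 1.3148² = 1.7287 m. (Since h₀ = 2.47 m > h_ss, the level will fall toward this value.)

1.73 m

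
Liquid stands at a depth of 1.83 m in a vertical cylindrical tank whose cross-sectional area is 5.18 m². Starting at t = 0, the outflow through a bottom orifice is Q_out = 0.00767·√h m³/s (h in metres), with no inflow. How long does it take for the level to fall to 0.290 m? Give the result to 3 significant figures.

1100 s

A dh/dt = −Q_out = −0.00767 √h.
∫ h^(−1/2) dh = −(0.00767/A) ∫ dt, giving 2√h = 2√h₀ − (0.00767/A) t.
t = 2A(√h₀ − √h)/0.00767 = 2·5.18·(√1.83 − √0.290)/0.00767
  = 10.360 × (1.3528 − 0.53852) / 0.00767 = 1099.8 s.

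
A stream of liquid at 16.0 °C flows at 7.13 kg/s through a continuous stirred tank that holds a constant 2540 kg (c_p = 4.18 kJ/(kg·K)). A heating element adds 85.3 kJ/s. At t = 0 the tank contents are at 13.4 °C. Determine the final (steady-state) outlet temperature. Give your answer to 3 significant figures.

M c_p dT/dt = ṁ c_p (T_in − T) + Q̇.
At steady state dT/dt = 0 ⇒ T_ss = T_in + Q̇/(ṁ c_p) = 16.0 + 85.3/(7.13·4.18) = 18.862 °C.

18.9 °C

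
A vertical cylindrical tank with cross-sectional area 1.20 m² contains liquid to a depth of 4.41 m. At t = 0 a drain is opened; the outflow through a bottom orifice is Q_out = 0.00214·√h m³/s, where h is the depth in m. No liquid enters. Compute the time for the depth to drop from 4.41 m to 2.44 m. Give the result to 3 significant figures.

603 s

A dh/dt = −Q_out = −0.00214 √h.
This is separable: 2 d(√h)/dt = −0.00214/A, so √h = √h₀ − (0.00214/(2A)) t.
t = 2A(√h₀ − √h)/0.00214 = 2·1.20·(√4.41 − √2.44)/0.00214
  = 2.4000 × (2.1000 − 1.5620) / 0.00214 = 603.31 s.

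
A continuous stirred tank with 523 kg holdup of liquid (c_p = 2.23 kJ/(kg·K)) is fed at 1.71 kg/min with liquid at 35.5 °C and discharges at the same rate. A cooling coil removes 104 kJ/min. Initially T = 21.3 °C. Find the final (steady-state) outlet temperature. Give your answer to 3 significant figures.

M c_p dT/dt = ṁ c_p (T_in − T) − Q̇.
At steady state dT/dt = 0 ⇒ T_ss = T_in − Q̇/(ṁ c_p) = 35.5 − 104/(1.71·2.23) = 8.2270 °C.

8.23 °C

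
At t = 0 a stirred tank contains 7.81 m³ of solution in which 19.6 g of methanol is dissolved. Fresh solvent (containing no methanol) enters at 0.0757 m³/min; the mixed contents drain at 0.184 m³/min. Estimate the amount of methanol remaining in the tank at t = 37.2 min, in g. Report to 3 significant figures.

5.72 g

Total volume: dV/dt = Q_in − Q_out = -0.10830 m³/min, so V(t) = 7.81 − 0.10830 t and V(37.2) = 3.7812 m³.
Species balance (pure solvent in): dm/dt = −Q_out · m/V(t).
Separate: dm/m = −Q_out dt/V(t) ⇒ ln(m/m₀) = −(Q_out/(Q_in−Q_out)) ln(V/V₀).
m = m₀ (V₀/V)^(Q_out/(Q_in−Q_out)) = 19.6 × (7.81/3.7812)^(-1.6990) = 5.7154 g.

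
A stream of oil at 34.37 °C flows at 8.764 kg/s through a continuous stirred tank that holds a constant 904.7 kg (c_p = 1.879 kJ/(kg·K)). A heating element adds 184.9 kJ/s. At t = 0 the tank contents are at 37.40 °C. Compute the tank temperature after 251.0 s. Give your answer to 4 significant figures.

Heat balance on the well-mixed liquid: M c_p dT/dt = ṁ c_p (T_in − T) + 184.9.
τ = M/ṁ = 103.229 s; T_ss = T_in + Q̇/(ṁ c_p) = 34.37 + 184.9/(8.764·1.879) = 45.5981 °C.
Integrating: T(t) = T_ss + (T₀ − T_ss) e^(−t/τ).
T(251.0) = 45.5981 + (-8.19814)·e^(−251.0/103.229) = 45.5981 + (-8.19814)·0.0879062 = 44.8775 °C.

44.88 °C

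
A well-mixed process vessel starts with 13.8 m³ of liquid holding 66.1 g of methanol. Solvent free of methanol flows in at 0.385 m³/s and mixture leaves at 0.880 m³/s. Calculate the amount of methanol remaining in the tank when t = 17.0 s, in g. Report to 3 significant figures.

12.4 g

Let m(t) be the amount of methanol. Volume: V(t) = V₀ + (Q_in − Q_out) t = 13.8 − 0.49500 t; V(17.0) = 5.3850 m³.
No methanol enters, so dm/dt = −Q_out · (m/V).
Separate: dm/m = −Q_out dt/V(t) ⇒ ln(m/m₀) = −(Q_out/(Q_in−Q_out)) ln(V/V₀).
m = m₀ (V₀/V)^(Q_out/(Q_in−Q_out)) = 66.1 × (13.8/5.3850)^(-1.7778) = 12.406 g.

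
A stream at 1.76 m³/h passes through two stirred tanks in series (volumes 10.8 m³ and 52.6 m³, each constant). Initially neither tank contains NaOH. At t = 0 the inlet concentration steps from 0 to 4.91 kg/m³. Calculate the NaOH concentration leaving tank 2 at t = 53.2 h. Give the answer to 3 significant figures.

3.87 kg/m³

Each tank obeys Vᵢ dCᵢ/dt = Q(Cᵢ₋₁ − Cᵢ), so τᵢ = Vᵢ/Q.
τ₁ = 10.8/1.76 = 6.1364 h; τ₂ = 52.6/1.76 = 29.886 h.
Tank 1: C₁ = C_in(1 − e^(−t/τ₁)). Tank 2 (τ₁ ≠ τ₂): C₂ = C_in[1 − (τ₁ e^(−t/τ₁) − τ₂ e^(−t/τ₂))/(τ₁ − τ₂)].
At t = 53.2: e^(−t/τ₁) = 0.00017172, e^(−t/τ₂) = 0.16863.
C₂ = 4.91·[1 − (6.1364·0.00017172 − 29.886·0.16863)/(-23.750)] = 4.91·0.78785 = 3.8683 kg/m³.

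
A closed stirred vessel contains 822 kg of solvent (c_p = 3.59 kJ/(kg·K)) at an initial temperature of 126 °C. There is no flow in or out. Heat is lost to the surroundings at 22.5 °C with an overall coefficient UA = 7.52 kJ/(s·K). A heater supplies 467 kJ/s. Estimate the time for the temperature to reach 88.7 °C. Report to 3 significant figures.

907 s

Energy balance: M c_p dT/dt = −UA(T − T_amb) + Q̇.
τ = M c_p/UA = 392.42 s; T_ss = T_amb + Q̇/UA = 22.5 + 467/7.52 = 84.601 °C.
T(t) = T_ss + (T₀ − T_ss)e^(−t/τ); set T = 88.7:
t = −τ ln[(T − T_ss)/(T₀ − T_ss)] = −392.42 · ln(0.099011) = 907.48 s.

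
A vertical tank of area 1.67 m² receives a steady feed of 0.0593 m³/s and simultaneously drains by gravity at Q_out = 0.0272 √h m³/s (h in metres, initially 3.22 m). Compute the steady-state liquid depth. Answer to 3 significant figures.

4.75 m

Level balance: A dh/dt = 0.0593 − 0.0272 √h. Setting dh/dt = 0:
Q_in = 0.0272 √h_ss ⇒ √h_ss = 0.0593/0.0272 = 2.1801.
h_ss = 2.1801² = 4.7530 m. (Since h₀ = 3.22 m < h_ss, the level will rise toward this value.)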